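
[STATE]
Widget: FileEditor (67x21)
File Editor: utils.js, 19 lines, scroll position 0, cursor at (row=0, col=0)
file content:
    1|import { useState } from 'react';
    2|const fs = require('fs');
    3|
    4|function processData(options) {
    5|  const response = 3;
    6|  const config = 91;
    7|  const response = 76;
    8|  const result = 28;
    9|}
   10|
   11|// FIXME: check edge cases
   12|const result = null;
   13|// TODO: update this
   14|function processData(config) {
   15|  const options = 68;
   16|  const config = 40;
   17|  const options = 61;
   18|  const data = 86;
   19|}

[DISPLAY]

█mport { useState } from 'react';                                 ▲
const fs = require('fs');                                         █
                                                                  ░
function processData(options) {                                   ░
  const response = 3;                                             ░
  const config = 91;                                              ░
  const response = 76;                                            ░
  const result = 28;                                              ░
}                                                                 ░
                                                                  ░
// FIXME: check edge cases                                        ░
const result = null;                                              ░
// TODO: update this                                              ░
function processData(config) {                                    ░
  const options = 68;                                             ░
  const config = 40;                                              ░
  const options = 61;                                             ░
  const data = 86;                                                ░
}                                                                 ░
                                                                  ░
                                                                  ▼


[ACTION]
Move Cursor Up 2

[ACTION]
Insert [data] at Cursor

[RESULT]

data█mport { useState } from 'react';                             ▲
const fs = require('fs');                                         █
                                                                  ░
function processData(options) {                                   ░
  const response = 3;                                             ░
  const config = 91;                                              ░
  const response = 76;                                            ░
  const result = 28;                                              ░
}                                                                 ░
                                                                  ░
// FIXME: check edge cases                                        ░
const result = null;                                              ░
// TODO: update this                                              ░
function processData(config) {                                    ░
  const options = 68;                                             ░
  const config = 40;                                              ░
  const options = 61;                                             ░
  const data = 86;                                                ░
}                                                                 ░
                                                                  ░
                                                                  ▼


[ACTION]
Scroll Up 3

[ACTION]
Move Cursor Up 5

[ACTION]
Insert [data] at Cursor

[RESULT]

datadata█mport { useState } from 'react';                         ▲
const fs = require('fs');                                         █
                                                                  ░
function processData(options) {                                   ░
  const response = 3;                                             ░
  const config = 91;                                              ░
  const response = 76;                                            ░
  const result = 28;                                              ░
}                                                                 ░
                                                                  ░
// FIXME: check edge cases                                        ░
const result = null;                                              ░
// TODO: update this                                              ░
function processData(config) {                                    ░
  const options = 68;                                             ░
  const config = 40;                                              ░
  const options = 61;                                             ░
  const data = 86;                                                ░
}                                                                 ░
                                                                  ░
                                                                  ▼


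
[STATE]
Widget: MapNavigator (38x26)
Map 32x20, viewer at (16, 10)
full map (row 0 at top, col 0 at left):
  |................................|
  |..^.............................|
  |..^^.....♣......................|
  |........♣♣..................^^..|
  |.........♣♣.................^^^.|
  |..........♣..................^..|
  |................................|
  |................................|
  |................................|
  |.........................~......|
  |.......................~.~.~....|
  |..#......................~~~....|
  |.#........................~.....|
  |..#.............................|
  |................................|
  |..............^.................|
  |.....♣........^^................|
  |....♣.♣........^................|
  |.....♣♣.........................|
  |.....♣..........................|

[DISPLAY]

                                      
                                      
                                      
   ................................   
   ..^.............................   
   ..^^.....♣......................   
   ........♣♣..................^^..   
   .........♣♣.................^^^.   
   ..........♣..................^..   
   ................................   
   ................................   
   ................................   
   .........................~......   
   ................@......~.~.~....   
   ..#......................~~~....   
   .#........................~.....   
   ..#.............................   
   ................................   
   ..............^.................   
   .....♣........^^................   
   ....♣.♣........^................   
   .....♣♣.........................   
   .....♣..........................   
                                      
                                      
                                      


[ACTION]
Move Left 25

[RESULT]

                                      
                                      
                                      
                   ...................
                   ..^................
                   ..^^.....♣.........
                   ........♣♣.........
                   .........♣♣........
                   ..........♣........
                   ...................
                   ...................
                   ...................
                   ...................
                   @..................
                   ..#................
                   .#.................
                   ..#................
                   ...................
                   ..............^....
                   .....♣........^^...
                   ....♣.♣........^...
                   .....♣♣............
                   .....♣.............
                                      
                                      
                                      


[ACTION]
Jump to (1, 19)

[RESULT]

                  ....................
                  ....................
                  ....................
                  ....................
                  ....................
                  ..#.................
                  .#..................
                  ..#.................
                  ....................
                  ..............^.....
                  .....♣........^^....
                  ....♣.♣........^....
                  .....♣♣.............
                  .@...♣..............
                                      
                                      
                                      
                                      
                                      
                                      
                                      
                                      
                                      
                                      
                                      
                                      


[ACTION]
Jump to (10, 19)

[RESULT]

         .............................
         .............................
         .............................
         .........................~...
         .......................~.~.~.
         ..#......................~~~.
         .#........................~..
         ..#..........................
         .............................
         ..............^..............
         .....♣........^^.............
         ....♣.♣........^.............
         .....♣♣......................
         .....♣....@..................
                                      
                                      
                                      
                                      
                                      
                                      
                                      
                                      
                                      
                                      
                                      
                                      


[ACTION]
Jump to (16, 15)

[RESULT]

   ..^^.....♣......................   
   ........♣♣..................^^..   
   .........♣♣.................^^^.   
   ..........♣..................^..   
   ................................   
   ................................   
   ................................   
   .........................~......   
   .......................~.~.~....   
   ..#......................~~~....   
   .#........................~.....   
   ..#.............................   
   ................................   
   ..............^.@...............   
   .....♣........^^................   
   ....♣.♣........^................   
   .....♣♣.........................   
   .....♣..........................   
                                      
                                      
                                      
                                      
                                      
                                      
                                      
                                      


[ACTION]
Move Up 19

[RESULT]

                                      
                                      
                                      
                                      
                                      
                                      
                                      
                                      
                                      
                                      
                                      
                                      
                                      
   ................@...............   
   ..^.............................   
   ..^^.....♣......................   
   ........♣♣..................^^..   
   .........♣♣.................^^^.   
   ..........♣..................^..   
   ................................   
   ................................   
   ................................   
   .........................~......   
   .......................~.~.~....   
   ..#......................~~~....   
   .#........................~.....   


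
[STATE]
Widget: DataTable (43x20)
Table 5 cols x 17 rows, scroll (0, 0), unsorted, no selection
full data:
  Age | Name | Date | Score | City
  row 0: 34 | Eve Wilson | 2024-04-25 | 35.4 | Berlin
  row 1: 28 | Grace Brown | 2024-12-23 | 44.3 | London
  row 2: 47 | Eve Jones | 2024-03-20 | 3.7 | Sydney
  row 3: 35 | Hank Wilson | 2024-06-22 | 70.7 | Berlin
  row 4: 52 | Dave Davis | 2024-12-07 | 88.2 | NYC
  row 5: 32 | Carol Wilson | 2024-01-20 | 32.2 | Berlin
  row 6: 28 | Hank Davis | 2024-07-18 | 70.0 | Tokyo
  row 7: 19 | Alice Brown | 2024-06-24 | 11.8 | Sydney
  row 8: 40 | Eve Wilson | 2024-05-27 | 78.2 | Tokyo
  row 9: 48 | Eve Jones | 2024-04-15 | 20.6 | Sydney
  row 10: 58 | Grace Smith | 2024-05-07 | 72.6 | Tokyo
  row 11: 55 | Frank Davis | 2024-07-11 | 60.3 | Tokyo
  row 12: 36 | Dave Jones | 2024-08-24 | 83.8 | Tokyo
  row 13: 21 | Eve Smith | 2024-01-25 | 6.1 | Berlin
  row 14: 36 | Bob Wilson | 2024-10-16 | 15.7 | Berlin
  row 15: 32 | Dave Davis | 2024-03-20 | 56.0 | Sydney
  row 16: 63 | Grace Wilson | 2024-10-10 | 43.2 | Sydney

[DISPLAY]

Age│Name        │Date      │Score│City     
───┼────────────┼──────────┼─────┼──────   
34 │Eve Wilson  │2024-04-25│35.4 │Berlin   
28 │Grace Brown │2024-12-23│44.3 │London   
47 │Eve Jones   │2024-03-20│3.7  │Sydney   
35 │Hank Wilson │2024-06-22│70.7 │Berlin   
52 │Dave Davis  │2024-12-07│88.2 │NYC      
32 │Carol Wilson│2024-01-20│32.2 │Berlin   
28 │Hank Davis  │2024-07-18│70.0 │Tokyo    
19 │Alice Brown │2024-06-24│11.8 │Sydney   
40 │Eve Wilson  │2024-05-27│78.2 │Tokyo    
48 │Eve Jones   │2024-04-15│20.6 │Sydney   
58 │Grace Smith │2024-05-07│72.6 │Tokyo    
55 │Frank Davis │2024-07-11│60.3 │Tokyo    
36 │Dave Jones  │2024-08-24│83.8 │Tokyo    
21 │Eve Smith   │2024-01-25│6.1  │Berlin   
36 │Bob Wilson  │2024-10-16│15.7 │Berlin   
32 │Dave Davis  │2024-03-20│56.0 │Sydney   
63 │Grace Wilson│2024-10-10│43.2 │Sydney   
                                           


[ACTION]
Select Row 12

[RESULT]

Age│Name        │Date      │Score│City     
───┼────────────┼──────────┼─────┼──────   
34 │Eve Wilson  │2024-04-25│35.4 │Berlin   
28 │Grace Brown │2024-12-23│44.3 │London   
47 │Eve Jones   │2024-03-20│3.7  │Sydney   
35 │Hank Wilson │2024-06-22│70.7 │Berlin   
52 │Dave Davis  │2024-12-07│88.2 │NYC      
32 │Carol Wilson│2024-01-20│32.2 │Berlin   
28 │Hank Davis  │2024-07-18│70.0 │Tokyo    
19 │Alice Brown │2024-06-24│11.8 │Sydney   
40 │Eve Wilson  │2024-05-27│78.2 │Tokyo    
48 │Eve Jones   │2024-04-15│20.6 │Sydney   
58 │Grace Smith │2024-05-07│72.6 │Tokyo    
55 │Frank Davis │2024-07-11│60.3 │Tokyo    
>6 │Dave Jones  │2024-08-24│83.8 │Tokyo    
21 │Eve Smith   │2024-01-25│6.1  │Berlin   
36 │Bob Wilson  │2024-10-16│15.7 │Berlin   
32 │Dave Davis  │2024-03-20│56.0 │Sydney   
63 │Grace Wilson│2024-10-10│43.2 │Sydney   
                                           


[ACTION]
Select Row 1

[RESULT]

Age│Name        │Date      │Score│City     
───┼────────────┼──────────┼─────┼──────   
34 │Eve Wilson  │2024-04-25│35.4 │Berlin   
>8 │Grace Brown │2024-12-23│44.3 │London   
47 │Eve Jones   │2024-03-20│3.7  │Sydney   
35 │Hank Wilson │2024-06-22│70.7 │Berlin   
52 │Dave Davis  │2024-12-07│88.2 │NYC      
32 │Carol Wilson│2024-01-20│32.2 │Berlin   
28 │Hank Davis  │2024-07-18│70.0 │Tokyo    
19 │Alice Brown │2024-06-24│11.8 │Sydney   
40 │Eve Wilson  │2024-05-27│78.2 │Tokyo    
48 │Eve Jones   │2024-04-15│20.6 │Sydney   
58 │Grace Smith │2024-05-07│72.6 │Tokyo    
55 │Frank Davis │2024-07-11│60.3 │Tokyo    
36 │Dave Jones  │2024-08-24│83.8 │Tokyo    
21 │Eve Smith   │2024-01-25│6.1  │Berlin   
36 │Bob Wilson  │2024-10-16│15.7 │Berlin   
32 │Dave Davis  │2024-03-20│56.0 │Sydney   
63 │Grace Wilson│2024-10-10│43.2 │Sydney   
                                           


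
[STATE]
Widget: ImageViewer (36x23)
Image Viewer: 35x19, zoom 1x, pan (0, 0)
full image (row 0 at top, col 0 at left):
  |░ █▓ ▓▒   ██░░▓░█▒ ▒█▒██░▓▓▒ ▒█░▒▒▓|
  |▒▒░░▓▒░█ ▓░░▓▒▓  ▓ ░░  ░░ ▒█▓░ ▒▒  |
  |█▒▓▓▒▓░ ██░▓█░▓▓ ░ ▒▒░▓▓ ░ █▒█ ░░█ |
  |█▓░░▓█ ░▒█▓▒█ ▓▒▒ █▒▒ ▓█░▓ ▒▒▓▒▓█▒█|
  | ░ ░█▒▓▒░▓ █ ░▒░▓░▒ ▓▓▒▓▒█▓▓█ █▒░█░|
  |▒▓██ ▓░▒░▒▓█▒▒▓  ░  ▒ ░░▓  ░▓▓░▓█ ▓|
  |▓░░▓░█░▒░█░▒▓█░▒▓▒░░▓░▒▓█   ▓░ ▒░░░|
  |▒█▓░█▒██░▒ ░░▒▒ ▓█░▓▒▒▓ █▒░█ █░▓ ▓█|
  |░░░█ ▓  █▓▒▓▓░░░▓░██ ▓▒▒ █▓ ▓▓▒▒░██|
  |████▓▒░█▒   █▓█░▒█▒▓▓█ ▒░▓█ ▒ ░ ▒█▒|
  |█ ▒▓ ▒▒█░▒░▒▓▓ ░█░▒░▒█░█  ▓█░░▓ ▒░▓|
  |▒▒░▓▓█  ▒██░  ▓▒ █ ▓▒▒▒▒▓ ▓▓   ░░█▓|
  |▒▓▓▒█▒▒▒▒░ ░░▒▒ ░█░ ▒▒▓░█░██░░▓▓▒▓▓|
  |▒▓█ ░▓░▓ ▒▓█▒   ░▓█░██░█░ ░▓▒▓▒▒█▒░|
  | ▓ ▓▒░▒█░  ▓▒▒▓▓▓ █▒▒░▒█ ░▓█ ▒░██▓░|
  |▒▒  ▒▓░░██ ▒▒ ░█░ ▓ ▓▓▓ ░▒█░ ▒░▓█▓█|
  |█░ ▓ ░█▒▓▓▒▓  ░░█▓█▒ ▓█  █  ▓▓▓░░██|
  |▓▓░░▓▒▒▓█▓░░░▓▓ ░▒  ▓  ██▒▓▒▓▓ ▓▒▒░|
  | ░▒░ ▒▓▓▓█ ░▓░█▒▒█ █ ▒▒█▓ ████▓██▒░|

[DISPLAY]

░ █▓ ▓▒   ██░░▓░█▒ ▒█▒██░▓▓▒ ▒█░▒▒▓ 
▒▒░░▓▒░█ ▓░░▓▒▓  ▓ ░░  ░░ ▒█▓░ ▒▒   
█▒▓▓▒▓░ ██░▓█░▓▓ ░ ▒▒░▓▓ ░ █▒█ ░░█  
█▓░░▓█ ░▒█▓▒█ ▓▒▒ █▒▒ ▓█░▓ ▒▒▓▒▓█▒█ 
 ░ ░█▒▓▒░▓ █ ░▒░▓░▒ ▓▓▒▓▒█▓▓█ █▒░█░ 
▒▓██ ▓░▒░▒▓█▒▒▓  ░  ▒ ░░▓  ░▓▓░▓█ ▓ 
▓░░▓░█░▒░█░▒▓█░▒▓▒░░▓░▒▓█   ▓░ ▒░░░ 
▒█▓░█▒██░▒ ░░▒▒ ▓█░▓▒▒▓ █▒░█ █░▓ ▓█ 
░░░█ ▓  █▓▒▓▓░░░▓░██ ▓▒▒ █▓ ▓▓▒▒░██ 
████▓▒░█▒   █▓█░▒█▒▓▓█ ▒░▓█ ▒ ░ ▒█▒ 
█ ▒▓ ▒▒█░▒░▒▓▓ ░█░▒░▒█░█  ▓█░░▓ ▒░▓ 
▒▒░▓▓█  ▒██░  ▓▒ █ ▓▒▒▒▒▓ ▓▓   ░░█▓ 
▒▓▓▒█▒▒▒▒░ ░░▒▒ ░█░ ▒▒▓░█░██░░▓▓▒▓▓ 
▒▓█ ░▓░▓ ▒▓█▒   ░▓█░██░█░ ░▓▒▓▒▒█▒░ 
 ▓ ▓▒░▒█░  ▓▒▒▓▓▓ █▒▒░▒█ ░▓█ ▒░██▓░ 
▒▒  ▒▓░░██ ▒▒ ░█░ ▓ ▓▓▓ ░▒█░ ▒░▓█▓█ 
█░ ▓ ░█▒▓▓▒▓  ░░█▓█▒ ▓█  █  ▓▓▓░░██ 
▓▓░░▓▒▒▓█▓░░░▓▓ ░▒  ▓  ██▒▓▒▓▓ ▓▒▒░ 
 ░▒░ ▒▓▓▓█ ░▓░█▒▒█ █ ▒▒█▓ ████▓██▒░ 
                                    
                                    
                                    
                                    


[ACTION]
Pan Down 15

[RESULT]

▒▒  ▒▓░░██ ▒▒ ░█░ ▓ ▓▓▓ ░▒█░ ▒░▓█▓█ 
█░ ▓ ░█▒▓▓▒▓  ░░█▓█▒ ▓█  █  ▓▓▓░░██ 
▓▓░░▓▒▒▓█▓░░░▓▓ ░▒  ▓  ██▒▓▒▓▓ ▓▒▒░ 
 ░▒░ ▒▓▓▓█ ░▓░█▒▒█ █ ▒▒█▓ ████▓██▒░ 
                                    
                                    
                                    
                                    
                                    
                                    
                                    
                                    
                                    
                                    
                                    
                                    
                                    
                                    
                                    
                                    
                                    
                                    
                                    


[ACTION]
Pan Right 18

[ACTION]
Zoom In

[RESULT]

▒▒  ░░░░▒▒▒▒  ▓▓██░░▓▓▒▒▒▒▓▓  ██▒▒░░
▓▓▒▒▓▓▓▓░░░░░░▓▓░░████  ▓▓▒▒▒▒  ██▓▓
▓▓▒▒▓▓▓▓░░░░░░▓▓░░████  ▓▓▒▒▒▒  ██▓▓
      ██▓▓██░░▒▒██▒▒▓▓▓▓██  ▒▒░░▓▓██
      ██▓▓██░░▒▒██▒▒▓▓▓▓██  ▒▒░░▓▓██
▒▒░░▒▒▓▓▓▓  ░░██░░▒▒░░▒▒██░░██    ▓▓
▒▒░░▒▒▓▓▓▓  ░░██░░▒▒░░▒▒██░░██    ▓▓
████░░    ▓▓▒▒  ██  ▓▓▒▒▒▒▒▒▒▒▓▓  ▓▓
████░░    ▓▓▒▒  ██  ▓▓▒▒▒▒▒▒▒▒▓▓  ▓▓
░░  ░░░░▒▒▒▒  ░░██░░  ▒▒▒▒▓▓░░██░░██
░░  ░░░░▒▒▒▒  ░░██░░  ▒▒▒▒▓▓░░██░░██
▒▒▓▓██▒▒      ░░▓▓██░░████░░██░░  ░░
▒▒▓▓██▒▒      ░░▓▓██░░████░░██░░  ░░
    ▓▓▒▒▒▒▓▓▓▓▓▓  ██▒▒▒▒░░▒▒██  ░░▓▓
    ▓▓▒▒▒▒▓▓▓▓▓▓  ██▒▒▒▒░░▒▒██  ░░▓▓
██  ▒▒▒▒  ░░██░░  ▓▓  ▓▓▓▓▓▓  ░░▒▒██
██  ▒▒▒▒  ░░██░░  ▓▓  ▓▓▓▓▓▓  ░░▒▒██
▓▓▒▒▓▓    ░░░░██▓▓██▒▒  ▓▓██    ██  
▓▓▒▒▓▓    ░░░░██▓▓██▒▒  ▓▓██    ██  
▓▓░░░░░░▓▓▓▓  ░░▒▒    ▓▓    ████▒▒▓▓
▓▓░░░░░░▓▓▓▓  ░░▒▒    ▓▓    ████▒▒▓▓
██  ░░▓▓░░██▒▒▒▒██  ██  ▒▒▒▒██▓▓  ██
██  ░░▓▓░░██▒▒▒▒██  ██  ▒▒▒▒██▓▓  ██


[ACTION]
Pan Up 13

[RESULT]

▓▓░░░░▓▓▒▒▓▓    ▓▓  ░░░░    ░░░░  ▒▒
▓▓░░░░▓▓▒▒▓▓    ▓▓  ░░░░    ░░░░  ▒▒
██░░▓▓██░░▓▓▓▓  ░░  ▒▒▒▒░░▓▓▓▓  ░░  
██░░▓▓██░░▓▓▓▓  ░░  ▒▒▒▒░░▓▓▓▓  ░░  
██▓▓▒▒██  ▓▓▒▒▒▒  ██▒▒▒▒  ▓▓██░░▓▓  
██▓▓▒▒██  ▓▓▒▒▒▒  ██▒▒▒▒  ▓▓██░░▓▓  
▓▓  ██  ░░▒▒░░▓▓░░▒▒  ▓▓▓▓▒▒▓▓▒▒██▓▓
▓▓  ██  ░░▒▒░░▓▓░░▒▒  ▓▓▓▓▒▒▓▓▒▒██▓▓
▒▒▓▓██▒▒▒▒▓▓    ░░    ▒▒  ░░░░▓▓    
▒▒▓▓██▒▒▒▒▓▓    ░░    ▒▒  ░░░░▓▓    
██░░▒▒▓▓██░░▒▒▓▓▒▒░░░░▓▓░░▒▒▓▓██    
██░░▒▒▓▓██░░▒▒▓▓▒▒░░░░▓▓░░▒▒▓▓██    
▒▒  ░░░░▒▒▒▒  ▓▓██░░▓▓▒▒▒▒▓▓  ██▒▒░░
▒▒  ░░░░▒▒▒▒  ▓▓██░░▓▓▒▒▒▒▓▓  ██▒▒░░
▓▓▒▒▓▓▓▓░░░░░░▓▓░░████  ▓▓▒▒▒▒  ██▓▓
▓▓▒▒▓▓▓▓░░░░░░▓▓░░████  ▓▓▒▒▒▒  ██▓▓
      ██▓▓██░░▒▒██▒▒▓▓▓▓██  ▒▒░░▓▓██
      ██▓▓██░░▒▒██▒▒▓▓▓▓██  ▒▒░░▓▓██
▒▒░░▒▒▓▓▓▓  ░░██░░▒▒░░▒▒██░░██    ▓▓
▒▒░░▒▒▓▓▓▓  ░░██░░▒▒░░▒▒██░░██    ▓▓
████░░    ▓▓▒▒  ██  ▓▓▒▒▒▒▒▒▒▒▓▓  ▓▓
████░░    ▓▓▒▒  ██  ▓▓▒▒▒▒▒▒▒▒▓▓  ▓▓
░░  ░░░░▒▒▒▒  ░░██░░  ▒▒▒▒▓▓░░██░░██


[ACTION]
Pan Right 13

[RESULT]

   ▓▓  ░░░░    ░░░░  ▒▒██▓▓░░  ▒▒▒▒ 
   ▓▓  ░░░░    ░░░░  ▒▒██▓▓░░  ▒▒▒▒ 
▓  ░░  ▒▒▒▒░░▓▓▓▓  ░░  ██▒▒██  ░░░░█
▓  ░░  ▒▒▒▒░░▓▓▓▓  ░░  ██▒▒██  ░░░░█
▒▒▒  ██▒▒▒▒  ▓▓██░░▓▓  ▒▒▒▒▓▓▒▒▓▓██▒
▒▒▒  ██▒▒▒▒  ▓▓██░░▓▓  ▒▒▒▒▓▓▒▒▓▓██▒
░▓▓░░▒▒  ▓▓▓▓▒▒▓▓▒▒██▓▓▓▓██  ██▒▒░░█
░▓▓░░▒▒  ▓▓▓▓▒▒▓▓▒▒██▓▓▓▓██  ██▒▒░░█
   ░░    ▒▒  ░░░░▓▓    ░░▓▓▓▓░░▓▓██ 
   ░░    ▒▒  ░░░░▓▓    ░░▓▓▓▓░░▓▓██ 
▒▓▓▒▒░░░░▓▓░░▒▒▓▓██      ▓▓░░  ▒▒░░░
▒▓▓▒▒░░░░▓▓░░▒▒▓▓██      ▓▓░░  ▒▒░░░
 ▓▓██░░▓▓▒▒▒▒▓▓  ██▒▒░░██  ██░░▓▓  ▓
 ▓▓██░░▓▓▒▒▒▒▓▓  ██▒▒░░██  ██░░▓▓  ▓
░▓▓░░████  ▓▓▒▒▒▒  ██▓▓  ▓▓▓▓▒▒▒▒░░█
░▓▓░░████  ▓▓▒▒▒▒  ██▓▓  ▓▓▓▓▒▒▒▒░░█
░▒▒██▒▒▓▓▓▓██  ▒▒░░▓▓██  ▒▒  ░░  ▒▒█
░▒▒██▒▒▓▓▓▓██  ▒▒░░▓▓██  ▒▒  ░░  ▒▒█
░██░░▒▒░░▒▒██░░██    ▓▓██░░░░▓▓  ▒▒░
░██░░▒▒░░▒▒██░░██    ▓▓██░░░░▓▓  ▒▒░
▒  ██  ▓▓▒▒▒▒▒▒▒▒▓▓  ▓▓▓▓      ░░░░█
▒  ██  ▓▓▒▒▒▒▒▒▒▒▓▓  ▓▓▓▓      ░░░░█
 ░░██░░  ▒▒▒▒▓▓░░██░░████░░░░▓▓▓▓▒▒▓


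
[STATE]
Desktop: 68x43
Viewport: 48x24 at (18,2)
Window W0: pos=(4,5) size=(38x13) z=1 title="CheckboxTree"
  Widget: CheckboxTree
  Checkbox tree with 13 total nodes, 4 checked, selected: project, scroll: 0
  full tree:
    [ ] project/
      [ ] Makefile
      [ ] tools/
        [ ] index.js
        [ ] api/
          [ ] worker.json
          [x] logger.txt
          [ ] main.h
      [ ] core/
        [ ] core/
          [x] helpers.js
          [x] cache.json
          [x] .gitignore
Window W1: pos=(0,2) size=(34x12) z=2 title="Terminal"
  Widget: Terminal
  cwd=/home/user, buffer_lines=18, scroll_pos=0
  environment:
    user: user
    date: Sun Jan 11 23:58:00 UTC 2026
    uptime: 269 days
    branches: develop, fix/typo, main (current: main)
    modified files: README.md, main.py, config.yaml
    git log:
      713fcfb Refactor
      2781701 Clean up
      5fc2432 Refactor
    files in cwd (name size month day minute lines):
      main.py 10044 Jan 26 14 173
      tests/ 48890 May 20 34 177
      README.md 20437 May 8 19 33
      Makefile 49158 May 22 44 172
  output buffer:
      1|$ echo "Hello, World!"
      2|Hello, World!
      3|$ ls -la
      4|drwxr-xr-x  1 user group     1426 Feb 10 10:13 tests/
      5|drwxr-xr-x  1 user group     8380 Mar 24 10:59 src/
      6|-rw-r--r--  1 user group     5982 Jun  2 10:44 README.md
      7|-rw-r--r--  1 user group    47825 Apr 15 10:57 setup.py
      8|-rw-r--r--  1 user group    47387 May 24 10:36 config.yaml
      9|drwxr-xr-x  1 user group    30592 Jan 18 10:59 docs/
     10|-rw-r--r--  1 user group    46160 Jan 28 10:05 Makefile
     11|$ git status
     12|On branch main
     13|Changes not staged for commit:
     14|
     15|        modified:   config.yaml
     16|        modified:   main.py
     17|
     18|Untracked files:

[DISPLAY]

━━━━━━━━━━━━━━━┓                                
               ┃                                
───────────────┨                                
rld!"          ┃━━━━━━━┓                        
               ┃       ┃                        
               ┃───────┨                        
r group     142┃       ┃                        
r group     838┃       ┃                        
r group     598┃       ┃                        
r group    4782┃       ┃                        
r group    4738┃       ┃                        
━━━━━━━━━━━━━━━┛       ┃                        
gger.txt               ┃                        
in.h                   ┃                        
                       ┃                        
━━━━━━━━━━━━━━━━━━━━━━━┛                        
                                                
                                                
                                                
                                                
                                                
                                                
                                                
                                                


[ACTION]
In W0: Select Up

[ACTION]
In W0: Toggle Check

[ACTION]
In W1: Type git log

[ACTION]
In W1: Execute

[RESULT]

━━━━━━━━━━━━━━━┓                                
               ┃                                
───────────────┨                                
   main.py     ┃━━━━━━━┓                        
               ┃       ┃                        
               ┃───────┨                        
               ┃       ┃                        
               ┃       ┃                        
               ┃       ┃                        
               ┃       ┃                        
               ┃       ┃                        
━━━━━━━━━━━━━━━┛       ┃                        
gger.txt               ┃                        
in.h                   ┃                        
                       ┃                        
━━━━━━━━━━━━━━━━━━━━━━━┛                        
                                                
                                                
                                                
                                                
                                                
                                                
                                                
                                                


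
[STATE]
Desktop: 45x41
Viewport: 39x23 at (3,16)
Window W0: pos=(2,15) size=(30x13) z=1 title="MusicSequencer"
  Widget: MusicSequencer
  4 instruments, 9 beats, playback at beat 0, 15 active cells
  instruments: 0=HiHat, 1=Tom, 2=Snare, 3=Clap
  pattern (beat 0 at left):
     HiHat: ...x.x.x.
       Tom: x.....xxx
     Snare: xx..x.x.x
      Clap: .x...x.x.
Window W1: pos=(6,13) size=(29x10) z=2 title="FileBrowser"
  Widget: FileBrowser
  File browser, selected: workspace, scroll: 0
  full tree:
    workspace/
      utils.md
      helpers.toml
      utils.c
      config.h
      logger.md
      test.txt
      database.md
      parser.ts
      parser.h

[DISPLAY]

 Mu┃> [-] workspace/           ┃       
───┃    utils.md               ┃       
   ┃    helpers.toml           ┃       
 Hi┃    utils.c                ┃       
   ┃    config.h               ┃       
 Sn┃    logger.md              ┃       
  C┗━━━━━━━━━━━━━━━━━━━━━━━━━━━┛       
                            ┃          
                            ┃          
                            ┃          
                            ┃          
━━━━━━━━━━━━━━━━━━━━━━━━━━━━┛          
                                       
                                       
                                       
                                       
                                       
                                       
                                       
                                       
                                       
                                       
                                       


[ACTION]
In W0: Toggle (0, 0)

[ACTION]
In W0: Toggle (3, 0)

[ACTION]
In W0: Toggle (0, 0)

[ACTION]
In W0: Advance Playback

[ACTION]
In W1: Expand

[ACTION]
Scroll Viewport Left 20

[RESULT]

  ┃ Mu┃> [-] workspace/           ┃    
  ┠───┃    utils.md               ┃    
  ┃   ┃    helpers.toml           ┃    
  ┃ Hi┃    utils.c                ┃    
  ┃   ┃    config.h               ┃    
  ┃ Sn┃    logger.md              ┃    
  ┃  C┗━━━━━━━━━━━━━━━━━━━━━━━━━━━┛    
  ┃                            ┃       
  ┃                            ┃       
  ┃                            ┃       
  ┃                            ┃       
  ┗━━━━━━━━━━━━━━━━━━━━━━━━━━━━┛       
                                       
                                       
                                       
                                       
                                       
                                       
                                       
                                       
                                       
                                       
                                       


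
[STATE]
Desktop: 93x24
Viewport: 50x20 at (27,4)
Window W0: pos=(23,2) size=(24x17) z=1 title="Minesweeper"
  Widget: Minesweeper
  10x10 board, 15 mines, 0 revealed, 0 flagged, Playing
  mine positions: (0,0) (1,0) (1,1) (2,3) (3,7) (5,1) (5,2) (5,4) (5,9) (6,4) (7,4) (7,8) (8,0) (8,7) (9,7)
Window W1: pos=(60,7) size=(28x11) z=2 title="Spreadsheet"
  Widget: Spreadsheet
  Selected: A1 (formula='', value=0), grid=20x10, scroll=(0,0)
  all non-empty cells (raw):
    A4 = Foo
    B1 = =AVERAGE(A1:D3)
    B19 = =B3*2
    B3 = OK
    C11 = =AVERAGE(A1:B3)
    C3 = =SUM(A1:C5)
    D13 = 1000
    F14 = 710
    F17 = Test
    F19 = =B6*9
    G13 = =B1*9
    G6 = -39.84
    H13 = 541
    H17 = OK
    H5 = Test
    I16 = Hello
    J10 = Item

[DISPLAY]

───────────────────┨                              
■■■■■■■            ┃                              
■■■■■■■            ┃                              
■■■■■■■            ┃             ┏━━━━━━━━━━━━━━━━
■■■■■■■            ┃             ┃ Spreadsheet    
■■■■■■■            ┃             ┠────────────────
■■■■■■■            ┃             ┃A1:             
■■■■■■■            ┃             ┃       A       B
■■■■■■■            ┃             ┃----------------
■■■■■■■            ┃             ┃  1      [0]#CIR
■■■■■■■            ┃             ┃  2        0    
                   ┃             ┃  3        0OK  
                   ┃             ┃  4 Foo         
                   ┃             ┗━━━━━━━━━━━━━━━━
━━━━━━━━━━━━━━━━━━━┛                              
                                                  
                                                  
                                                  
                                                  
                                                  


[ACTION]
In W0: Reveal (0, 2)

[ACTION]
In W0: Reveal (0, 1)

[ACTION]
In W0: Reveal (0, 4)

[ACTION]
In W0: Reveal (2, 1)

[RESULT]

───────────────────┨                              
                   ┃                              
11                 ┃                              
■1 111             ┃             ┏━━━━━━━━━━━━━━━━
■1 1■1             ┃             ┃ Spreadsheet    
■111■21            ┃             ┠────────────────
■■■■■■■            ┃             ┃A1:             
■■■■■■■            ┃             ┃       A       B
■■■■■■■            ┃             ┃----------------
■■■■■■■            ┃             ┃  1      [0]#CIR
■■■■■■■            ┃             ┃  2        0    
                   ┃             ┃  3        0OK  
                   ┃             ┃  4 Foo         
                   ┃             ┗━━━━━━━━━━━━━━━━
━━━━━━━━━━━━━━━━━━━┛                              
                                                  
                                                  
                                                  
                                                  
                                                  


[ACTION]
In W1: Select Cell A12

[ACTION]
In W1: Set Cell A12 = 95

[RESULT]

───────────────────┨                              
                   ┃                              
11                 ┃                              
■1 111             ┃             ┏━━━━━━━━━━━━━━━━
■1 1■1             ┃             ┃ Spreadsheet    
■111■21            ┃             ┠────────────────
■■■■■■■            ┃             ┃A12: 95         
■■■■■■■            ┃             ┃       A       B
■■■■■■■            ┃             ┃----------------
■■■■■■■            ┃             ┃  1        0#CIR
■■■■■■■            ┃             ┃  2        0    
                   ┃             ┃  3        0OK  
                   ┃             ┃  4 Foo         
                   ┃             ┗━━━━━━━━━━━━━━━━
━━━━━━━━━━━━━━━━━━━┛                              
                                                  
                                                  
                                                  
                                                  
                                                  
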